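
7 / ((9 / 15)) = 11.67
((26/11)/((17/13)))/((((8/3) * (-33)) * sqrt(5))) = -169 * sqrt(5)/41140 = -0.01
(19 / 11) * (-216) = -4104 / 11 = -373.09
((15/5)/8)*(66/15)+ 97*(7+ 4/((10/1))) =14389/20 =719.45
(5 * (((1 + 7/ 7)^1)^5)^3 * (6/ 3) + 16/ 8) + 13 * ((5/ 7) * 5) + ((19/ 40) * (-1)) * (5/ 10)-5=183524987/ 560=327723.19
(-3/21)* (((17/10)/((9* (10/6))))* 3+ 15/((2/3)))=-571/175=-3.26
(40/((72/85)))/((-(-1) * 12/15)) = 2125/36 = 59.03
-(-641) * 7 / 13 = 4487 / 13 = 345.15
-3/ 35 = -0.09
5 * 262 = 1310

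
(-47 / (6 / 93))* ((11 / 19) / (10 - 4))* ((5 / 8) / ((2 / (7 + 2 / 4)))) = -400675 / 2432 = -164.75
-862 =-862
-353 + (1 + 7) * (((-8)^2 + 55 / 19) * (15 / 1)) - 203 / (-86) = 12543775 / 1634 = 7676.73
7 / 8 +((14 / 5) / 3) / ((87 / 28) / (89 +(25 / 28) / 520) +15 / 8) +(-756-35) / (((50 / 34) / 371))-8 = -1816675562917 / 9103400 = -199560.12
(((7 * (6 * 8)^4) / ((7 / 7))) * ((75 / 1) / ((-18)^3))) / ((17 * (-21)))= 204800 / 153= 1338.56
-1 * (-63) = 63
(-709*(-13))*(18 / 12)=27651 / 2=13825.50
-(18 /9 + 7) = -9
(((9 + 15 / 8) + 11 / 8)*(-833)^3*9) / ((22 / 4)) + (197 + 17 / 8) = -1019608805745 / 88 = -11586463701.65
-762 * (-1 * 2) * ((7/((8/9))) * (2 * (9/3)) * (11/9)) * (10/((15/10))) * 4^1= 2346960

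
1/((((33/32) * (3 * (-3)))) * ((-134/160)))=2560/19899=0.13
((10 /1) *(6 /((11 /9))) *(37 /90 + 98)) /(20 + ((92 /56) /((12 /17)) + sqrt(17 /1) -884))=-1292405362416 /230507940443 -1499879808 *sqrt(17) /230507940443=-5.63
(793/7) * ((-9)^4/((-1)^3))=-5202873/7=-743267.57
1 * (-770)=-770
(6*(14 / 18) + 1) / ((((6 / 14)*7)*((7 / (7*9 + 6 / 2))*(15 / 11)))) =4114 / 315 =13.06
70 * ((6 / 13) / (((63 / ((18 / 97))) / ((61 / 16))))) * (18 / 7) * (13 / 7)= 8235 / 4753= 1.73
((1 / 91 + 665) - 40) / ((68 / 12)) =170628 / 1547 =110.30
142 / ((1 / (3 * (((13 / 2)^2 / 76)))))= 35997 / 152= 236.82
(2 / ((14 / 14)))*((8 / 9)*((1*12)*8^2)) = 4096 / 3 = 1365.33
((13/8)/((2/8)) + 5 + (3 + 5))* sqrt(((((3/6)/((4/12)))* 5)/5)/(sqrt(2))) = 39* 2^(1/4)* sqrt(3)/4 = 20.08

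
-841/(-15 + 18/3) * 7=5887/9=654.11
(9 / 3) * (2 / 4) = 3 / 2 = 1.50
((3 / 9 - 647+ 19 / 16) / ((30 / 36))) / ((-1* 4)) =30983 / 160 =193.64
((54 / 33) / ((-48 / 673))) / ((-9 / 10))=3365 / 132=25.49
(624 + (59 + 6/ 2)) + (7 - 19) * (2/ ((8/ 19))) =629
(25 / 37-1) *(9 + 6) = -180 / 37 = -4.86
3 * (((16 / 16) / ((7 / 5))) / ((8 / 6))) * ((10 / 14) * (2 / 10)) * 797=35865 / 196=182.98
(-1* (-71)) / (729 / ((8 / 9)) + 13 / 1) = 568 / 6665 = 0.09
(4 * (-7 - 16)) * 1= -92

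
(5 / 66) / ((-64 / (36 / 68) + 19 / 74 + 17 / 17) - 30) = -111 / 219241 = -0.00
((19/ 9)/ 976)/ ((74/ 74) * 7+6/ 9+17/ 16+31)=19/ 348981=0.00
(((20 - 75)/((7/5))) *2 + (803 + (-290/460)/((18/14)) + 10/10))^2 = 4413658958641/8398404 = 525535.44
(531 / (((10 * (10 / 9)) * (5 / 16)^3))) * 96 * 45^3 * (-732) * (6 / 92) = -376043502108672 / 575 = -653988699319.43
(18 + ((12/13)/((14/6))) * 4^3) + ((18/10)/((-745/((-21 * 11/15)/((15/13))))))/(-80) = 29367626727/677950000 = 43.32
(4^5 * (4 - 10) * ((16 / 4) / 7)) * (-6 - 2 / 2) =24576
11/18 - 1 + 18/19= 191/342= 0.56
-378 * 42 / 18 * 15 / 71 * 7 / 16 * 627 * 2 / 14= -4147605 / 568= -7302.12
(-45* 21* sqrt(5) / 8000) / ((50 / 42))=-3969* sqrt(5) / 40000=-0.22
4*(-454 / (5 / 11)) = -19976 / 5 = -3995.20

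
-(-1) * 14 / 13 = 14 / 13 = 1.08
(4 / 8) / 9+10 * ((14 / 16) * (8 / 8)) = 317 / 36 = 8.81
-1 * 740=-740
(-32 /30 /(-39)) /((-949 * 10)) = -8 /2775825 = -0.00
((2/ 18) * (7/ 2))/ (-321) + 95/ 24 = 91457/ 23112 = 3.96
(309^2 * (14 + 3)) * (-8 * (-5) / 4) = 16231770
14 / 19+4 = 90 / 19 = 4.74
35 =35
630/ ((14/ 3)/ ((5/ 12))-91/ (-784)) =352800/ 6337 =55.67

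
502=502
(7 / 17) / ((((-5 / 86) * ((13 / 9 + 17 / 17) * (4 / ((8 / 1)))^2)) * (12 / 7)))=-6321 / 935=-6.76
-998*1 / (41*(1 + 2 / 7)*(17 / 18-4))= 13972 / 2255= 6.20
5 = 5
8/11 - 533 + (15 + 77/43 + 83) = -204564/473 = -432.48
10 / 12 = 5 / 6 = 0.83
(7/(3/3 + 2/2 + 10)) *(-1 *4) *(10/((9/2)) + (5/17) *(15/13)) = -35665/5967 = -5.98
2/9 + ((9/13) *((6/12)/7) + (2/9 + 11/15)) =1.23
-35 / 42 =-5 / 6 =-0.83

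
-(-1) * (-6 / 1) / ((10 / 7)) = -21 / 5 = -4.20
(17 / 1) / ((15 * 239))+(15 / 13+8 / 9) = 2.05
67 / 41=1.63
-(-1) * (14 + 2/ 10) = 71/ 5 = 14.20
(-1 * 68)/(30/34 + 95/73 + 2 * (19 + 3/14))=-590716/352799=-1.67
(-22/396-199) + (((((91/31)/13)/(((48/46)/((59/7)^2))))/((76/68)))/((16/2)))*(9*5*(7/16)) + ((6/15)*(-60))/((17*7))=-106846330897/645958656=-165.41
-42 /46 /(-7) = 3 /23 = 0.13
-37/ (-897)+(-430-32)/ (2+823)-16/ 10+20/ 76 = -790622/ 426075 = -1.86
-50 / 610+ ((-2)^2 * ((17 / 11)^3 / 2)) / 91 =-0.00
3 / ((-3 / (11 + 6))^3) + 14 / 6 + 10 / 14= -34199 / 63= -542.84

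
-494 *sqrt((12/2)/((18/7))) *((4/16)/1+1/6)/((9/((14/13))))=-665 *sqrt(21)/81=-37.62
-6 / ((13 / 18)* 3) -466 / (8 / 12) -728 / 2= -13855 / 13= -1065.77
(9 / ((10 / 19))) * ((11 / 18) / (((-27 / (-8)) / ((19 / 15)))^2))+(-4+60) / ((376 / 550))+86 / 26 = 43442318299 / 501096375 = 86.69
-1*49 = -49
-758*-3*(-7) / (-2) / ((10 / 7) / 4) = 111426 / 5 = 22285.20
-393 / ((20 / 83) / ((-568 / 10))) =92637.96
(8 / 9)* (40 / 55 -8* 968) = -75712 / 11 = -6882.91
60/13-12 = -96/13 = -7.38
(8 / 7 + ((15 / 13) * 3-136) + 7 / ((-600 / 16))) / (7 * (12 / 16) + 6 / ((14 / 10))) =-3592196 / 260325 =-13.80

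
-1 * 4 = -4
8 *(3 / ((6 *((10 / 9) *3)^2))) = 9 / 25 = 0.36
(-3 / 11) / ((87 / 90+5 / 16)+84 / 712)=-64080 / 328273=-0.20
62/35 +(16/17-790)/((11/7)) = -3274836/6545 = -500.36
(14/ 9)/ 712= 7/ 3204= 0.00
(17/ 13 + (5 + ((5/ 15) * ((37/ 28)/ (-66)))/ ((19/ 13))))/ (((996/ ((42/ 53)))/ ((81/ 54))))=8631299/ 1147399968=0.01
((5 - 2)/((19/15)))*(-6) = -270/19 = -14.21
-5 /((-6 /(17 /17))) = 5 /6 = 0.83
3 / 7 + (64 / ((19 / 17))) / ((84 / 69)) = 6313 / 133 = 47.47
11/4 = 2.75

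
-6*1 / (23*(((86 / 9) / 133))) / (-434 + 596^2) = -3591 / 350879398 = -0.00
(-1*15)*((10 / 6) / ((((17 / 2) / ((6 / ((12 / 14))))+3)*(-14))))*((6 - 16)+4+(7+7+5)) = 325 / 59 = 5.51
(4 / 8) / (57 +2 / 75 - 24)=75 / 4954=0.02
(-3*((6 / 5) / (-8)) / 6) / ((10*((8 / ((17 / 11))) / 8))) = 51 / 4400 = 0.01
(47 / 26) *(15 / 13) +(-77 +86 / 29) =-705241 / 9802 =-71.95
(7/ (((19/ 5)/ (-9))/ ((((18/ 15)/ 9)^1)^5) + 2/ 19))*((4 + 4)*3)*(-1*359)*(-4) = -146678784/ 6091811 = -24.08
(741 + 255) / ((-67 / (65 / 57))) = -16.95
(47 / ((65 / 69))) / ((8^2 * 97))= 3243 / 403520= 0.01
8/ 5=1.60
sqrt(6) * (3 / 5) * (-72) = -216 * sqrt(6) / 5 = -105.82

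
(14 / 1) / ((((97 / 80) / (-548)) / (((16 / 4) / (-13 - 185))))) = 1227520 / 9603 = 127.83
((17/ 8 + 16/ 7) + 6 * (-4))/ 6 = -1097/ 336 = -3.26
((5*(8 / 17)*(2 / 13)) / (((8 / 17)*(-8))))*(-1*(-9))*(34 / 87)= -255 / 754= -0.34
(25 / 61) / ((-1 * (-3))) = 25 / 183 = 0.14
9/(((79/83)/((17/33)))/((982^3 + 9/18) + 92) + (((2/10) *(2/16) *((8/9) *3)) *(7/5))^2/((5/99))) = 52.18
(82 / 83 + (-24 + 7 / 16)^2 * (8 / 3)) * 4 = 11804579 / 1992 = 5925.99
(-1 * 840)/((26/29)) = -12180/13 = -936.92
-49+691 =642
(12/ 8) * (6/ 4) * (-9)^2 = 182.25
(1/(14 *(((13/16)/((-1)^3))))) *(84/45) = -32/195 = -0.16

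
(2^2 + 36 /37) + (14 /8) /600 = 441859 /88800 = 4.98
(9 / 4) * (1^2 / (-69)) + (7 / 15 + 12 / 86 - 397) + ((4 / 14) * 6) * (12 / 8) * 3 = -161463241 / 415380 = -388.71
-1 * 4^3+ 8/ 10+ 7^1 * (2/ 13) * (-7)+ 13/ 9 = -40537/ 585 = -69.29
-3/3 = -1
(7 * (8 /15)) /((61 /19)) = 1064 /915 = 1.16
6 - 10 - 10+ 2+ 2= -10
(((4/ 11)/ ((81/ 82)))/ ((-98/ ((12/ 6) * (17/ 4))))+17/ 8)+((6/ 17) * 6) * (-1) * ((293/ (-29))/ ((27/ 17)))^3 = 125864627489357/ 229996659816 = 547.25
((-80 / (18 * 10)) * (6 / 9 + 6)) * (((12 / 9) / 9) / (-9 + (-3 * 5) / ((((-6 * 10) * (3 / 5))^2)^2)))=245760 / 5038853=0.05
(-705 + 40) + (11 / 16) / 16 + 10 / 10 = -169973 / 256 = -663.96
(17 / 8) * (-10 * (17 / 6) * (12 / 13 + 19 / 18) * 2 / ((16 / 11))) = -7359385 / 44928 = -163.80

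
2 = 2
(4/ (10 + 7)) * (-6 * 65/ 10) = -156/ 17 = -9.18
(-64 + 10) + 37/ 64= -3419/ 64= -53.42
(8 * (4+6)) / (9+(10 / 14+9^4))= 112 / 9199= 0.01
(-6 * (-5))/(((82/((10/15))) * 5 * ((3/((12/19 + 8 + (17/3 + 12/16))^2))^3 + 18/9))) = 1631264211816743584081/66881910439196717256185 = 0.02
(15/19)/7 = 15/133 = 0.11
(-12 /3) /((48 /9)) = -3 /4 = -0.75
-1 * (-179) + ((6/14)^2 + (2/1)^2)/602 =5280347/29498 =179.01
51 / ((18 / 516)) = 1462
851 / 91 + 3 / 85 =72608 / 7735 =9.39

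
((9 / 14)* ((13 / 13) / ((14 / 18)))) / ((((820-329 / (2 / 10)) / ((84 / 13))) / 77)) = -162 / 325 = -0.50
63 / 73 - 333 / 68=-20025 / 4964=-4.03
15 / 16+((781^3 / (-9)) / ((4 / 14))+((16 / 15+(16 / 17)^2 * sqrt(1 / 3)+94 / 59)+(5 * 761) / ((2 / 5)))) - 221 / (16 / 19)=-983674615231 / 5310+256 * sqrt(3) / 867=-185249456.22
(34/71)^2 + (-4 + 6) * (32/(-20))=-74876/25205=-2.97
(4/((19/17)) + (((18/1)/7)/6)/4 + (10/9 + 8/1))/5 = 61273/23940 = 2.56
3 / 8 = 0.38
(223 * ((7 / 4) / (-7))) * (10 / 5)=-223 / 2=-111.50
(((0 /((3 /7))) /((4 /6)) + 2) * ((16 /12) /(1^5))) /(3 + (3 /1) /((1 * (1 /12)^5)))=8 /2239497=0.00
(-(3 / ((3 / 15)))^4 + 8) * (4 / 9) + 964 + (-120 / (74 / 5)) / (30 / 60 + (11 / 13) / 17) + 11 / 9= -64573273 / 2997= -21545.97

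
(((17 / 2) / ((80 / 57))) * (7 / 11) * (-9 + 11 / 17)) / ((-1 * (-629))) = -28329 / 553520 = -0.05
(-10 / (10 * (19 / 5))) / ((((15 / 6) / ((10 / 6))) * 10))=-1 / 57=-0.02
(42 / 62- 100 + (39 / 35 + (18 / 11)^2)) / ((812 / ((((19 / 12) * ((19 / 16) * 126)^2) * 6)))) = -25021.79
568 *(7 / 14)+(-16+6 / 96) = 4289 / 16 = 268.06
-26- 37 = -63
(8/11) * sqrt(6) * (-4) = -32 * sqrt(6)/11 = -7.13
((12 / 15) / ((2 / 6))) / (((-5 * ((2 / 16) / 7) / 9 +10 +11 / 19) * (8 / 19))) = 272916 / 506045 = 0.54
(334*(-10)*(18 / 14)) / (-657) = 3340 / 511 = 6.54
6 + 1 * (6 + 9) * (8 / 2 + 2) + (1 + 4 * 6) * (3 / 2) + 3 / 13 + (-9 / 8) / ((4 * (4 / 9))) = 221475 / 1664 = 133.10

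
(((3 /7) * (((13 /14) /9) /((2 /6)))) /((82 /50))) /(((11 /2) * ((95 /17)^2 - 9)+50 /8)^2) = 217154600 /44334599562281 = 0.00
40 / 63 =0.63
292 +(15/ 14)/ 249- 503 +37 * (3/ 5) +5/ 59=-64688227/ 342790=-188.71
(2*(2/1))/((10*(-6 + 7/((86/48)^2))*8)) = -1849/141240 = -0.01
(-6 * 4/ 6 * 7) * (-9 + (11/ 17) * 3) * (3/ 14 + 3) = 10800/ 17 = 635.29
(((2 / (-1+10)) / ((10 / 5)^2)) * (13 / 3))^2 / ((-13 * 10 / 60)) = -13 / 486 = -0.03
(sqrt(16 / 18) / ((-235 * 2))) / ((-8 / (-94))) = -sqrt(2) / 60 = -0.02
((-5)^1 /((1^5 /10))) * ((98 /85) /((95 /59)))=-11564 /323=-35.80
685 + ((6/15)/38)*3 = 65078/95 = 685.03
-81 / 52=-1.56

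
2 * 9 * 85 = 1530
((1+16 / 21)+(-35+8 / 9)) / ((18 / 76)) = -77444 / 567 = -136.59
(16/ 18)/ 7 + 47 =47.13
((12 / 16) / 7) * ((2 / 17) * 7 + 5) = 297 / 476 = 0.62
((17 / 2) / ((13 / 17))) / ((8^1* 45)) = 289 / 9360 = 0.03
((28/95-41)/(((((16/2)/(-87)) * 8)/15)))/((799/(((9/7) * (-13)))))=-118086579/6801088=-17.36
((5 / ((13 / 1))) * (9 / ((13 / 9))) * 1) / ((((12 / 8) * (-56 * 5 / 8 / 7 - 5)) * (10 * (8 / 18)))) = -243 / 6760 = -0.04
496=496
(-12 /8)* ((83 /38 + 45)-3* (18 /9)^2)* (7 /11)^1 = -33.58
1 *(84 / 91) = 12 / 13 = 0.92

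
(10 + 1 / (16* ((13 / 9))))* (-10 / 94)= -10445 / 9776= -1.07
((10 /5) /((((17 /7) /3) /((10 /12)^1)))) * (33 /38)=1155 /646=1.79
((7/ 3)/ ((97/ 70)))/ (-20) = -49/ 582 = -0.08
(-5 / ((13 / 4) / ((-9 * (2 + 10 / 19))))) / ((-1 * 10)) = -864 / 247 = -3.50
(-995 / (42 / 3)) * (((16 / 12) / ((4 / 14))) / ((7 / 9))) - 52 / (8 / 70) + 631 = -1753 / 7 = -250.43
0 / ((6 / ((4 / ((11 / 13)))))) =0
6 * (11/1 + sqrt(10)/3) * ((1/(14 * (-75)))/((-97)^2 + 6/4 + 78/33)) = -242/36239525 - 22 * sqrt(10)/108718575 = -0.00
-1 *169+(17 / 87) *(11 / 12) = -176249 / 1044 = -168.82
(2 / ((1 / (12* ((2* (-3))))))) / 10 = -72 / 5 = -14.40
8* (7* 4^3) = 3584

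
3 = 3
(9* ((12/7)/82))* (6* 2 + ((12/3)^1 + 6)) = 1188/287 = 4.14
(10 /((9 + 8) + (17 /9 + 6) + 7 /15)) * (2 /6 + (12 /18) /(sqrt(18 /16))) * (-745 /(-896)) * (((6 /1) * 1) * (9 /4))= 1508625 /1022336 + 502875 * sqrt(2) /255584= 4.26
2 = 2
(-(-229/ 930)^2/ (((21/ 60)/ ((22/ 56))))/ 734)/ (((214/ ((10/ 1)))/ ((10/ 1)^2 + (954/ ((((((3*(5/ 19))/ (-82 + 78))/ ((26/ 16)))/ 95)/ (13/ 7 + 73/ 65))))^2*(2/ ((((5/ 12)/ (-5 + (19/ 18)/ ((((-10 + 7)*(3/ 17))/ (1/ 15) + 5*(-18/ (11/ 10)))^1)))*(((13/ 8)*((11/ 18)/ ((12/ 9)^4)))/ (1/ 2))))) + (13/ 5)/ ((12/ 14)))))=820231947.87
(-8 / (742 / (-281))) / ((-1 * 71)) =-1124 / 26341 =-0.04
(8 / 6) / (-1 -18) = -4 / 57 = -0.07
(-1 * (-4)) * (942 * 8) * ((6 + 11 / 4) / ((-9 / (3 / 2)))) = -43960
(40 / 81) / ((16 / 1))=5 / 162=0.03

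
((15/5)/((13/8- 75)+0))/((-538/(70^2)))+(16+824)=132697320/157903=840.37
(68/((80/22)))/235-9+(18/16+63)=518923/9400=55.20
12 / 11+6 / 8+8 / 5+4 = 1637 / 220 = 7.44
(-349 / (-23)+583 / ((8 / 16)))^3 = 20050492666463 / 12167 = 1647940549.56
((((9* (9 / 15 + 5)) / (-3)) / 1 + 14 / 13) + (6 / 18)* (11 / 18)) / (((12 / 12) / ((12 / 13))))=-108946 / 7605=-14.33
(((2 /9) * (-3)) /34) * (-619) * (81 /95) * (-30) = -100278 /323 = -310.46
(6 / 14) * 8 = 24 / 7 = 3.43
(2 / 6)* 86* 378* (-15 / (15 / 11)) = -119196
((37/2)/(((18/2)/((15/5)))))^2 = 1369/36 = 38.03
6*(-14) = -84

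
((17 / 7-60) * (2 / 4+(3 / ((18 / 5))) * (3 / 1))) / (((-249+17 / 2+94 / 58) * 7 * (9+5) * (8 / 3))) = 0.00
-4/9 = -0.44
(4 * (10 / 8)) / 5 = 1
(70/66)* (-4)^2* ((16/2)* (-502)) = -2248960/33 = -68150.30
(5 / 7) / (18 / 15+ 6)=25 / 252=0.10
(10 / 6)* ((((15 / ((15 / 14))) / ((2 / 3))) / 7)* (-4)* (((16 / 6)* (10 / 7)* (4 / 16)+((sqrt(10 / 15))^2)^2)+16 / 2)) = -11840 / 63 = -187.94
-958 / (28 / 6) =-1437 / 7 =-205.29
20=20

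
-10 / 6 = -5 / 3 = -1.67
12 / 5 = 2.40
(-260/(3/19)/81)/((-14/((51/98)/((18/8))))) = 83980/250047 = 0.34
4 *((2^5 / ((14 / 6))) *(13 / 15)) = 1664 / 35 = 47.54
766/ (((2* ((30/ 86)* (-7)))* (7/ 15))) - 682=-49887/ 49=-1018.10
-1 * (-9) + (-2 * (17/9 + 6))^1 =-61/9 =-6.78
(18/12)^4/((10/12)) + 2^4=883/40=22.08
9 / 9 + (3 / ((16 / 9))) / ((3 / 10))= 6.62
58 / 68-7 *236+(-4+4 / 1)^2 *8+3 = -56037 / 34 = -1648.15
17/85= 1/5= 0.20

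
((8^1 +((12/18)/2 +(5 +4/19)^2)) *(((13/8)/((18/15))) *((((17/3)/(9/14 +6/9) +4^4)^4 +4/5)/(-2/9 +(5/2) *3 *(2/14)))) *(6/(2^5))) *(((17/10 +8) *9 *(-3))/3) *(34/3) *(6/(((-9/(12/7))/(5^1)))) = 19474384892462347587686739/70692238375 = 275481231605043.91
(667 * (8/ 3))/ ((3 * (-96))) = -667/ 108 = -6.18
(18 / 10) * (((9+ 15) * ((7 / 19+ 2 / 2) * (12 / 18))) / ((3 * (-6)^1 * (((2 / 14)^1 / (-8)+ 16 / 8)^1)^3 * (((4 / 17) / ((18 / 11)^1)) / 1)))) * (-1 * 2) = 620978176 / 158797155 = 3.91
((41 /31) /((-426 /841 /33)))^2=143861662681 /19377604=7424.12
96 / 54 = 16 / 9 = 1.78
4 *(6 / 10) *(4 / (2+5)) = 48 / 35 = 1.37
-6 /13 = -0.46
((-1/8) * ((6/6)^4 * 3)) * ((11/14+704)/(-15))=9867/560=17.62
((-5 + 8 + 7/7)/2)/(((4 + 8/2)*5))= 1/20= 0.05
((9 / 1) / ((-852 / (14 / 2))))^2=441 / 80656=0.01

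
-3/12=-1/4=-0.25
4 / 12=1 / 3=0.33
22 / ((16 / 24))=33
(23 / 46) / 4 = 1 / 8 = 0.12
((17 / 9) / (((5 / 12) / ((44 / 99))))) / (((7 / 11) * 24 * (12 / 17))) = 3179 / 17010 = 0.19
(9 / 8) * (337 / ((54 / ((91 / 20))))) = 30667 / 960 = 31.94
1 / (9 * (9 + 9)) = 1 / 162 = 0.01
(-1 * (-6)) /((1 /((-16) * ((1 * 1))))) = -96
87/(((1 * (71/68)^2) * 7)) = 402288/35287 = 11.40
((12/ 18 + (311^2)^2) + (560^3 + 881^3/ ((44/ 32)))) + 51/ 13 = 4301958532150/ 429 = 10027875366.32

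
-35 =-35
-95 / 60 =-19 / 12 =-1.58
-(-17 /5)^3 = 4913 /125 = 39.30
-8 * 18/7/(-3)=48/7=6.86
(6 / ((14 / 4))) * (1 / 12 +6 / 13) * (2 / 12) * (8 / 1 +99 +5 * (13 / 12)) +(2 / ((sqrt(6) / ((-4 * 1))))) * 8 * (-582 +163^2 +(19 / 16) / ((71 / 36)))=114665 / 6552 - 59043832 * sqrt(6) / 213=-678983.72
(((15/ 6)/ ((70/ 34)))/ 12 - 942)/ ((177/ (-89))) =14083271/ 29736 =473.61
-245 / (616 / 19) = -665 / 88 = -7.56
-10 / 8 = -5 / 4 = -1.25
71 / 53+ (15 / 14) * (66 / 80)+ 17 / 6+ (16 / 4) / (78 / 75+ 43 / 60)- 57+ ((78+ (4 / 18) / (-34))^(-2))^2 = -9451139419987002783302405 / 190293662422507397594736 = -49.67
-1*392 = -392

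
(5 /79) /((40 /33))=33 /632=0.05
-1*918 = -918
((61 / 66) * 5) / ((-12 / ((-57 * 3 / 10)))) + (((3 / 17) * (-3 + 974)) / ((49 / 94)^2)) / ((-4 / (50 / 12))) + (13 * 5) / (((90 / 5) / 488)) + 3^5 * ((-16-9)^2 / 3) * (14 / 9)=5163403491047 / 64654128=79861.93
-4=-4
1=1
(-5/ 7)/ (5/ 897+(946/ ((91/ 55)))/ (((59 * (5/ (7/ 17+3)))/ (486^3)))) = -346035/ 367727713492229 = -0.00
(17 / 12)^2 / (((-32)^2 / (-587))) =-169643 / 147456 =-1.15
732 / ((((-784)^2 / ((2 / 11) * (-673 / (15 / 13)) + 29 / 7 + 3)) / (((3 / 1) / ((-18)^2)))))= -1742099 / 1597337280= -0.00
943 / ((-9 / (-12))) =3772 / 3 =1257.33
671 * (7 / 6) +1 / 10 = 11744 / 15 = 782.93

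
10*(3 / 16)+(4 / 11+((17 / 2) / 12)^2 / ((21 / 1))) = 301043 / 133056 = 2.26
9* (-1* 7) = -63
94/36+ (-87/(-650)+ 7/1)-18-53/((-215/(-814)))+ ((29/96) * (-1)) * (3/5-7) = -26033183/125775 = -206.98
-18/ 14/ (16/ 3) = -27/ 112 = -0.24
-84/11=-7.64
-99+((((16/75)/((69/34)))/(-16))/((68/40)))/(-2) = -102463/1035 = -99.00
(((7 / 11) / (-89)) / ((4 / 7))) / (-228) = 0.00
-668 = -668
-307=-307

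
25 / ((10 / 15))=75 / 2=37.50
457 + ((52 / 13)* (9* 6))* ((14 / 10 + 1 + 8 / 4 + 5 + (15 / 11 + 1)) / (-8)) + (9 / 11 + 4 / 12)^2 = 766154 / 5445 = 140.71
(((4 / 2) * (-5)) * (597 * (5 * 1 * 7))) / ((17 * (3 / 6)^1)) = -24582.35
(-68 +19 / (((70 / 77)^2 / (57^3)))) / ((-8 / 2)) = -425751907 / 400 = -1064379.77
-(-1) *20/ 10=2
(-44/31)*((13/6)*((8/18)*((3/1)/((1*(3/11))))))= -12584/837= -15.03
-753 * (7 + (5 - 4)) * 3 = -18072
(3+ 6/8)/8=15/32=0.47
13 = 13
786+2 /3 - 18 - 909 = -421 /3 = -140.33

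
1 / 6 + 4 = 4.17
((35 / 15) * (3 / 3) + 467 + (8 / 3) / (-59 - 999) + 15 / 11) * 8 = 3765.56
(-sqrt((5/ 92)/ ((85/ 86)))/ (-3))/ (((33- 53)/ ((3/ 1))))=-sqrt(33626)/ 15640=-0.01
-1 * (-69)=69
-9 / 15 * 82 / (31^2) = -246 / 4805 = -0.05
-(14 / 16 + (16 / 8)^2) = -39 / 8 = -4.88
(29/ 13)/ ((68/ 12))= 87/ 221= 0.39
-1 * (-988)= 988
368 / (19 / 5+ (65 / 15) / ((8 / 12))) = 35.73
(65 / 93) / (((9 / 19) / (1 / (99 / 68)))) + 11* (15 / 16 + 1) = 29599963 / 1325808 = 22.33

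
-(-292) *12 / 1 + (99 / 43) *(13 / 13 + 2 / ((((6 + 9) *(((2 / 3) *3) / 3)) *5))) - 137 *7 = 2738449 / 1075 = 2547.39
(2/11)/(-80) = -1/440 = -0.00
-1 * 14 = -14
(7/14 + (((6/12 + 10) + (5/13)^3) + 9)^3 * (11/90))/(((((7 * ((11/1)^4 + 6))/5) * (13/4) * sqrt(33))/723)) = 1683166605859740767 * sqrt(33)/5597259351071303916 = 1.73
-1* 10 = -10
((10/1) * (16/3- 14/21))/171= 140/513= 0.27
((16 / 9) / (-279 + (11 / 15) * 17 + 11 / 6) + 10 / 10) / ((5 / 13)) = 2.58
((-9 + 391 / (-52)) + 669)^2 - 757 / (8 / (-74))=1170111125 / 2704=432733.40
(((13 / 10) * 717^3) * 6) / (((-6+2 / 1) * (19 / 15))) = -43126412121 / 76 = -567452791.07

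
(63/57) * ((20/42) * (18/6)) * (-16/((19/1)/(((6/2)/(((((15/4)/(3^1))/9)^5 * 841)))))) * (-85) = 296042397696/37950125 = 7800.83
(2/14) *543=543/7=77.57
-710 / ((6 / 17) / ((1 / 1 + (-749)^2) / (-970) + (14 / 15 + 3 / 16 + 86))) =13803101125 / 13968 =988194.52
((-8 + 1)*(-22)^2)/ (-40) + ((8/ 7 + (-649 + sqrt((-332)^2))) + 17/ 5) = -15943/ 70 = -227.76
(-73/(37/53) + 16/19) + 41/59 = -4273398/41477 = -103.03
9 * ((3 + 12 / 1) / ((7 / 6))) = 810 / 7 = 115.71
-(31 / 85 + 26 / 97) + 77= 629648 / 8245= 76.37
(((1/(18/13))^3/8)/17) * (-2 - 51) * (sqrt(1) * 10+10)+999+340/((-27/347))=-668937613/198288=-3373.57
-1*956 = -956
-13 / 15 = -0.87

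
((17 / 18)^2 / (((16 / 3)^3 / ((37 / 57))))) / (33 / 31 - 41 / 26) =-4309279 / 578543616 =-0.01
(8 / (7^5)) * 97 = 776 / 16807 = 0.05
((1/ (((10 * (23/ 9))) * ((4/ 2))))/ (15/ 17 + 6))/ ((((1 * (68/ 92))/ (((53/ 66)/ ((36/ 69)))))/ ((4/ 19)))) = 1219/ 978120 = 0.00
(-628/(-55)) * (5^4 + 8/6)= 1180012/165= 7151.59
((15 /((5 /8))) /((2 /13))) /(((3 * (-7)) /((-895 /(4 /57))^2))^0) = 156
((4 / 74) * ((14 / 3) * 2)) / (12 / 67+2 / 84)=52528 / 21127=2.49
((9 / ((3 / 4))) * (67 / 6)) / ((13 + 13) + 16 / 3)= 201 / 47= 4.28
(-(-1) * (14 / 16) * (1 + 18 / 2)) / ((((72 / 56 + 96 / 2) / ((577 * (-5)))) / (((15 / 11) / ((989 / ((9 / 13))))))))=-6361425 / 13011284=-0.49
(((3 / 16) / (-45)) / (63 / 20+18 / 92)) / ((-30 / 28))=161 / 138510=0.00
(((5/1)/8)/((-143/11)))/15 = -1/312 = -0.00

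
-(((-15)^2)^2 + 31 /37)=-1873156 /37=-50625.84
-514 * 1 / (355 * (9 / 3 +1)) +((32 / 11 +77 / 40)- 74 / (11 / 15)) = -273881 / 2840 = -96.44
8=8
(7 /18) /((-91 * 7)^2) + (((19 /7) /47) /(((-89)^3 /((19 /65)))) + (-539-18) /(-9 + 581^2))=-0.00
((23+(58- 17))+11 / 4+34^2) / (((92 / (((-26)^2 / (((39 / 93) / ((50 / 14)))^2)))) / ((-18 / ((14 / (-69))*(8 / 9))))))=713850620625 / 10976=65037410.77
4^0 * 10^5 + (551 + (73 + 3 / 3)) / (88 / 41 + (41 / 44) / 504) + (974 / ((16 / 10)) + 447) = 791788872687 / 7812676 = 101346.69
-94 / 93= -1.01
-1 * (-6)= 6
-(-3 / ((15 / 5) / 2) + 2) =0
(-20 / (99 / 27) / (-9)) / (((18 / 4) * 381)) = 40 / 113157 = 0.00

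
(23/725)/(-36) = -23/26100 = -0.00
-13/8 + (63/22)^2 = 6365/968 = 6.58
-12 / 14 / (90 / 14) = -2 / 15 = -0.13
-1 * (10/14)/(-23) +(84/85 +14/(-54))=280828/369495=0.76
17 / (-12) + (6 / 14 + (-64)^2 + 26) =346165 / 84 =4121.01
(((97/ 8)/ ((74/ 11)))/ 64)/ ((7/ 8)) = 1067/ 33152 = 0.03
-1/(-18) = 1/18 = 0.06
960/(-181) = -960/181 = -5.30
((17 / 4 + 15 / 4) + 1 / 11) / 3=89 / 33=2.70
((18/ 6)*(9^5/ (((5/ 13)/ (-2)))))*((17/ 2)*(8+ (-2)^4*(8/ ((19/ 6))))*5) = -36017528040/ 19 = -1895659370.53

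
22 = 22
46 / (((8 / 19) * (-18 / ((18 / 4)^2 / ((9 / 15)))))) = -6555 / 32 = -204.84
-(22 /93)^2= -484 /8649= -0.06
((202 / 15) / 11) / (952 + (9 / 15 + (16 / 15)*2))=202 / 157531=0.00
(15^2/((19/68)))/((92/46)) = 7650/19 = 402.63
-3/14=-0.21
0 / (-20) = 0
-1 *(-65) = 65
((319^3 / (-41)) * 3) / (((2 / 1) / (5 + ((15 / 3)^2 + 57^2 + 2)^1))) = -319521093837 / 82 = -3896598705.33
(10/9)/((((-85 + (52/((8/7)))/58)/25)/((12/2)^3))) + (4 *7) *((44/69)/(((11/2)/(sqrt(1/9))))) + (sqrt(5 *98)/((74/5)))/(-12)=-141883744/2022183- 35 *sqrt(10)/888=-70.29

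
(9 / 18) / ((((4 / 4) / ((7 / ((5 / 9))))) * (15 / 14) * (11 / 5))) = 2.67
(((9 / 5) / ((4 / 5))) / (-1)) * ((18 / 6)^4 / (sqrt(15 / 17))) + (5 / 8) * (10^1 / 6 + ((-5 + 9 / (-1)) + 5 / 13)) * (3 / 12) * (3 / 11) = -194.53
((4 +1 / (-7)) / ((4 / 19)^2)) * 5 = 48735 / 112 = 435.13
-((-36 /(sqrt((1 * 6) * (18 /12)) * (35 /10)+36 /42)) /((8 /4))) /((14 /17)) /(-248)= -51 /6572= -0.01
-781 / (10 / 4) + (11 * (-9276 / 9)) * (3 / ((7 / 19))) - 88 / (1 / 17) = -3294434 / 35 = -94126.69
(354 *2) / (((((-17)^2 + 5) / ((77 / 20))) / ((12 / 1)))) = 3894 / 35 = 111.26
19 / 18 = 1.06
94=94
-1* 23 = -23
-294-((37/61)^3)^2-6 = -15458678034709/51520374361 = -300.05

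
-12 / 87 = -4 / 29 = -0.14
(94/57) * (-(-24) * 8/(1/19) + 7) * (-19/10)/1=-34357/3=-11452.33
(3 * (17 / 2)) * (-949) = -48399 / 2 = -24199.50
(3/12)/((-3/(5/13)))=-5/156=-0.03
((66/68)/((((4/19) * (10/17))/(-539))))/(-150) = 112651/4000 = 28.16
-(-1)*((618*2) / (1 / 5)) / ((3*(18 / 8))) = 8240 / 9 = 915.56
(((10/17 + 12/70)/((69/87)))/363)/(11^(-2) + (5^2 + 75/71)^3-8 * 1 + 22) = 4691497388/31478234980572975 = 0.00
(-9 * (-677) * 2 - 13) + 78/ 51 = 206967/ 17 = 12174.53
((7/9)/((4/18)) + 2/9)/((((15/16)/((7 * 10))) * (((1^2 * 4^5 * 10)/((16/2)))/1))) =469/2160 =0.22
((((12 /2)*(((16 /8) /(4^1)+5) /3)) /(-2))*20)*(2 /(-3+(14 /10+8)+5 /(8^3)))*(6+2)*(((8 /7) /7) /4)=-9011200 /804041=-11.21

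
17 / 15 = 1.13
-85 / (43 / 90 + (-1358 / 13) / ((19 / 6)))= 1889550 / 722699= 2.61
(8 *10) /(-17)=-4.71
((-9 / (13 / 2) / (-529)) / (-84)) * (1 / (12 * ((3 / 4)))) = -1 / 288834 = -0.00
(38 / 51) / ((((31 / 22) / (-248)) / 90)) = -200640 / 17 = -11802.35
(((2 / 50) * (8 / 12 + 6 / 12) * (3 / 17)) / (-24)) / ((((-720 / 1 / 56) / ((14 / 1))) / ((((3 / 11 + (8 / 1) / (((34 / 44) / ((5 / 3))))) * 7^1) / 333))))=23609033 / 171494334000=0.00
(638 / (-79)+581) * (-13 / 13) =-572.92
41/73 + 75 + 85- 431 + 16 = -18574/73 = -254.44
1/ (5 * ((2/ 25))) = 2.50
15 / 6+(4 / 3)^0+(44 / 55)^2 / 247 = 43257 / 12350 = 3.50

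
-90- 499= -589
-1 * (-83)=83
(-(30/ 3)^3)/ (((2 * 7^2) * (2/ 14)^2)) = -500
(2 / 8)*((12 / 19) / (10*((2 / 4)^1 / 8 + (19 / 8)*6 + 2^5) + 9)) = 8 / 23921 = 0.00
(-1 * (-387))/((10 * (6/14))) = 903/10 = 90.30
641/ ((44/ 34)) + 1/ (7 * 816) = 31121843/ 62832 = 495.32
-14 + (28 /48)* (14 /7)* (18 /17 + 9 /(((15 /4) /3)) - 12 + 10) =-1708 /255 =-6.70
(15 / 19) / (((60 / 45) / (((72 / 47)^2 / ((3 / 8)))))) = 155520 / 41971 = 3.71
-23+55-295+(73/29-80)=-9874/29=-340.48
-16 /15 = -1.07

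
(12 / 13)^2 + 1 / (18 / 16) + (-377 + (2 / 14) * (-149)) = -4222012 / 10647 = -396.54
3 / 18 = 1 / 6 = 0.17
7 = 7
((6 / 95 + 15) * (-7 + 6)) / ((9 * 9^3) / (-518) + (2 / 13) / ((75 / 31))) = 144545310 / 120932321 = 1.20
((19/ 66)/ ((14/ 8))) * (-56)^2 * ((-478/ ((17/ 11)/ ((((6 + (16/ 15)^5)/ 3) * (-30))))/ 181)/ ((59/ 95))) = 1733146356315136/ 16543105875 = 104765.48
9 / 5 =1.80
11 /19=0.58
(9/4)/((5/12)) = 27/5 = 5.40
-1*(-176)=176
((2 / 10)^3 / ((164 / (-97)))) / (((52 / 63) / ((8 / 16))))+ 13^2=360301889 / 2132000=169.00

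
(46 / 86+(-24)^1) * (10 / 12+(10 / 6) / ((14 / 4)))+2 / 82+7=-1755167 / 74046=-23.70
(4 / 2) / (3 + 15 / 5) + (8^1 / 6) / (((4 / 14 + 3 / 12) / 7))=799 / 45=17.76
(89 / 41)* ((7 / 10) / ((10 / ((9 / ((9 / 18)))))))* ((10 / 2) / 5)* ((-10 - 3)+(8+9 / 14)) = -48861 / 4100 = -11.92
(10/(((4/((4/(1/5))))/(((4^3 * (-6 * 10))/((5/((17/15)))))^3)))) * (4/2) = -329705848832/5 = -65941169766.40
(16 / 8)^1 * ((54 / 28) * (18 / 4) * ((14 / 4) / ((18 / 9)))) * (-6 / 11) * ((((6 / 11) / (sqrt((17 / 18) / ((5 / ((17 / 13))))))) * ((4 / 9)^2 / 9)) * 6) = -432 * sqrt(130) / 2057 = -2.39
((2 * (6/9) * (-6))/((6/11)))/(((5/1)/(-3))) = 44/5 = 8.80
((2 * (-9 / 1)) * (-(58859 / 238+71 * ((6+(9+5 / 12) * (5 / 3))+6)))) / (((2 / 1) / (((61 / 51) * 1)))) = 578470015 / 24276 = 23828.89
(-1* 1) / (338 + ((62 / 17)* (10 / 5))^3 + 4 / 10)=-24565 / 17845916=-0.00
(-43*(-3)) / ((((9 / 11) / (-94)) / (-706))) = 31390172 / 3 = 10463390.67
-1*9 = -9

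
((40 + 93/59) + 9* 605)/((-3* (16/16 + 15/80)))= -5179328/3363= -1540.09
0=0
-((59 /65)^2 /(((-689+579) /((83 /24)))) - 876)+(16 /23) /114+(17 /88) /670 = 23841070383591 /27214830500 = 876.03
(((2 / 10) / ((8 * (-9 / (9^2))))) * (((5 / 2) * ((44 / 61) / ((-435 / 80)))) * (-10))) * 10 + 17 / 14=-154727 / 24766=-6.25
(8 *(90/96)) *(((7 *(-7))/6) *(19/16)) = -4655/64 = -72.73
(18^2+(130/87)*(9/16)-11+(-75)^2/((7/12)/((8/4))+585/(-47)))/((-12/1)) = 473728379/38171424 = 12.41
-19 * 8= -152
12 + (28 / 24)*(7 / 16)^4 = 4735399 / 393216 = 12.04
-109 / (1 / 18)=-1962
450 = 450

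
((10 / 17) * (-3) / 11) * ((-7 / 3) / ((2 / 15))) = 525 / 187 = 2.81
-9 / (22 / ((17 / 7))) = -153 / 154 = -0.99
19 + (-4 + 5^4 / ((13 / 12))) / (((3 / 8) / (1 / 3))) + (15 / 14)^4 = 2380300837 / 4494672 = 529.58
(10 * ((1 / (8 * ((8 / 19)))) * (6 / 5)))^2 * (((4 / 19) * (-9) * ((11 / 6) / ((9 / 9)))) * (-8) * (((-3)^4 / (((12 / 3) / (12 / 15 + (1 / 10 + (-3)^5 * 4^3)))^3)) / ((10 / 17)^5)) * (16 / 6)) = -813582809310827422471474287 / 12800000000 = -63561156977408392.38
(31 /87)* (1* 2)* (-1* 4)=-248 /87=-2.85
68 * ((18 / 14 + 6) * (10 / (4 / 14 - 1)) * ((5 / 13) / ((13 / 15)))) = -520200 / 169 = -3078.11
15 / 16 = 0.94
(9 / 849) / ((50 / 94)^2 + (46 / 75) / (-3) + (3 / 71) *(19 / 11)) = 0.07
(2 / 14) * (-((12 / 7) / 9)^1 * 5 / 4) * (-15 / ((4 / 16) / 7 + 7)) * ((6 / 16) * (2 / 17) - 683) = -1161025 / 23443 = -49.53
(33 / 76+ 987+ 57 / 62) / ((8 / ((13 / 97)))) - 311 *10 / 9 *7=-39528691483 / 16454304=-2402.33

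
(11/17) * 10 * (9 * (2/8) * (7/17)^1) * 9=31185/578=53.95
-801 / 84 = -9.54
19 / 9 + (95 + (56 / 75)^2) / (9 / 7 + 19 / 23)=30192257 / 637500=47.36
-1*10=-10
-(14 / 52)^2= -0.07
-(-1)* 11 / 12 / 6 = 11 / 72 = 0.15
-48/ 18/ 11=-8/ 33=-0.24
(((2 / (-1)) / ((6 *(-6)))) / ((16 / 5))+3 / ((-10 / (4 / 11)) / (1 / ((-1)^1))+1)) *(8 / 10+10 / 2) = 19459 / 27360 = 0.71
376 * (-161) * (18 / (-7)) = 155664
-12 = -12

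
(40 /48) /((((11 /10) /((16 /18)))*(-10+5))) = -40 /297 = -0.13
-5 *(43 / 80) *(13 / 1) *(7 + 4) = -6149 / 16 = -384.31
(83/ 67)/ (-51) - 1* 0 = -0.02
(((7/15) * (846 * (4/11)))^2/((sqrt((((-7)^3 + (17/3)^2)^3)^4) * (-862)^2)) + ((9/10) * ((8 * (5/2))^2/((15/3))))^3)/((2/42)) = 132087883580827184671033811599062909/16851796173414533611639668100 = 7838208.00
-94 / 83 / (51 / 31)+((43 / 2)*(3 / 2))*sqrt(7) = -2914 / 4233+129*sqrt(7) / 4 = 84.64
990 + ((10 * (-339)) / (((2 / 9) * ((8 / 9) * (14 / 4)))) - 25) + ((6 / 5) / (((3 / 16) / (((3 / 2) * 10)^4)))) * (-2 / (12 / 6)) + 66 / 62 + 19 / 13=-3700428321 / 11284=-327935.87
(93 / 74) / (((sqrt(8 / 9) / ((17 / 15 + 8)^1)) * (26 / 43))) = 547863 * sqrt(2) / 38480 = 20.14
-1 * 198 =-198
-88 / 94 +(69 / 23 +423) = 19978 / 47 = 425.06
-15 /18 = -5 /6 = -0.83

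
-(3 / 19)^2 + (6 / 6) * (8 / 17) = 2735 / 6137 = 0.45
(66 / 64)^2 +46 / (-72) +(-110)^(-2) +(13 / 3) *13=56.76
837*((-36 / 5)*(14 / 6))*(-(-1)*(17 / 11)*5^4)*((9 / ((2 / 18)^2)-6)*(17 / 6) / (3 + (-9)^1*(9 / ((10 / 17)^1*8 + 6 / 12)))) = 6019083992250 / 2717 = 2215341918.38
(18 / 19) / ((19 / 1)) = 18 / 361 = 0.05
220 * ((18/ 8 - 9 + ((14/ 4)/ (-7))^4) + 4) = -591.25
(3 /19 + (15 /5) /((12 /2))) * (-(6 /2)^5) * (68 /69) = -68850 /437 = -157.55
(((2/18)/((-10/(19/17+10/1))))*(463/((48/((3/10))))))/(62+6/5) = -9723/1719040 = -0.01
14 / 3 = 4.67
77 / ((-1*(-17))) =77 / 17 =4.53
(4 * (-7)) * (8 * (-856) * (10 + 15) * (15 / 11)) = 71904000 / 11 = 6536727.27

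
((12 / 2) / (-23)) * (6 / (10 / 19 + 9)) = -684 / 4163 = -0.16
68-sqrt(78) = 59.17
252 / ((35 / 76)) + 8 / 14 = 19172 / 35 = 547.77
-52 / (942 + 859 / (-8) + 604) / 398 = -208 / 2290291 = -0.00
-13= -13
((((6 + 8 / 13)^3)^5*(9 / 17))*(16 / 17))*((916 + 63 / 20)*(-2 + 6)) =275585046051644700306564107588861952 / 73963615405361143865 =3725954234947651.35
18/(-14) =-9/7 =-1.29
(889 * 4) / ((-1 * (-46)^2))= -889 / 529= -1.68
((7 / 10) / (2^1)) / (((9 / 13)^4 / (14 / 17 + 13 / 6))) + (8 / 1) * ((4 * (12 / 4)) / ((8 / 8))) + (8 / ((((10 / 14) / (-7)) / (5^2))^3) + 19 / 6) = -117648896.28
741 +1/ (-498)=369017/ 498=741.00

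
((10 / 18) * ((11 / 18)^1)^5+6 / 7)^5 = 14472490874643375512553591652096542859057 / 23906465672813482542494530133708897255424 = 0.61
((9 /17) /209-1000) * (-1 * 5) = 17764955 /3553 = 4999.99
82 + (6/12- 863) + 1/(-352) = -274737/352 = -780.50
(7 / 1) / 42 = 1 / 6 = 0.17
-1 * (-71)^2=-5041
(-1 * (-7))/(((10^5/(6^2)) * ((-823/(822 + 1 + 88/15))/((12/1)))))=-783279/25718750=-0.03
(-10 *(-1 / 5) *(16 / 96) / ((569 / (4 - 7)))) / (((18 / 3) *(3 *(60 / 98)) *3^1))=-49 / 921780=-0.00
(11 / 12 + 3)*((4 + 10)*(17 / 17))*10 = 1645 / 3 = 548.33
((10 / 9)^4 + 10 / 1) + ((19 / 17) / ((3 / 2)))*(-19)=-2.63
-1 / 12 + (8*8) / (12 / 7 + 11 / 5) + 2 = 30031 / 1644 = 18.27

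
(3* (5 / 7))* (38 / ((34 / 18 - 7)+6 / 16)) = -41040 / 2387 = -17.19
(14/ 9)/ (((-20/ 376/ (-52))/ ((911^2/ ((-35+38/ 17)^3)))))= -279024764973136/ 7776391185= -35881.01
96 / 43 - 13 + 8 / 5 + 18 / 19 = -33579 / 4085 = -8.22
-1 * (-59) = 59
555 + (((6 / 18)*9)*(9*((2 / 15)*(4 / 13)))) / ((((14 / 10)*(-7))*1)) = 353463 / 637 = 554.89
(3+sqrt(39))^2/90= sqrt(39)/15+8/15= 0.95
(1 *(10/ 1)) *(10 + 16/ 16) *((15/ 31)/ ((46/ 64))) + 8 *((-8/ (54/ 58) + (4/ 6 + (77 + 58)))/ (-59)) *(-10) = 279814640/ 1135809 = 246.36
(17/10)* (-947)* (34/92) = -273683/460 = -594.96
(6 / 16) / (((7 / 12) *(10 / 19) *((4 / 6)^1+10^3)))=27 / 22120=0.00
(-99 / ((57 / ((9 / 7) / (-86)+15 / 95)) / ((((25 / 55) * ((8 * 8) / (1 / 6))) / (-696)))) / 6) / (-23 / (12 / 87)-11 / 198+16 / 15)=-5886000 / 94008824777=-0.00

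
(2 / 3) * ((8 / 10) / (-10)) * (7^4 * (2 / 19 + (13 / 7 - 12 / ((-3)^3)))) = -3952732 / 12825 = -308.21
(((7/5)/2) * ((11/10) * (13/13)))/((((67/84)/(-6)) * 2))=-4851/1675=-2.90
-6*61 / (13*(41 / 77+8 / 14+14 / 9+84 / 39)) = -5.85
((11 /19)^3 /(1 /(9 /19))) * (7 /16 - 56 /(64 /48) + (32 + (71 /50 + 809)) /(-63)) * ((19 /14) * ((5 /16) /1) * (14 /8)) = -1842560533 /491653120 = -3.75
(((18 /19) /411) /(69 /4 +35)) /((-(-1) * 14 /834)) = 10008 /3808189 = 0.00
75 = 75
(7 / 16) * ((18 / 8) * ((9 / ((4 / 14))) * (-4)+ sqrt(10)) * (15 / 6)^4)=-2480625 / 512+ 39375 * sqrt(10) / 1024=-4723.37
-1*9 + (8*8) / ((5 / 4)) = 211 / 5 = 42.20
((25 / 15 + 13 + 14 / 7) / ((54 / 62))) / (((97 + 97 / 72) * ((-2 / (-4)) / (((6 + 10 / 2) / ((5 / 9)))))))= 54560 / 7081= 7.71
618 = 618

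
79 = 79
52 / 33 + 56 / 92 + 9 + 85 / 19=225806 / 14421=15.66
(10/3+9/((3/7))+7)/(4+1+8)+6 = 328/39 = 8.41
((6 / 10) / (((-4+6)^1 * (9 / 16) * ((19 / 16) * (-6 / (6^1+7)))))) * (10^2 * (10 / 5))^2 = -6656000 / 171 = -38923.98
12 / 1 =12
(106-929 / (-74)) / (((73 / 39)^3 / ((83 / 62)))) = 1393343991 / 57574516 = 24.20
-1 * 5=-5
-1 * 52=-52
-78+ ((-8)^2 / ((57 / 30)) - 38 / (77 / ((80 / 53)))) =-3493962 / 77539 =-45.06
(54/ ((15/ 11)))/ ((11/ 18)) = 64.80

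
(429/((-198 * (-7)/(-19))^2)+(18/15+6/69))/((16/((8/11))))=0.06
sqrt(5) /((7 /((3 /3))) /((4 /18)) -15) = 2 * sqrt(5) /33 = 0.14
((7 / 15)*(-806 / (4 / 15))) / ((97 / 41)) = -115661 / 194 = -596.19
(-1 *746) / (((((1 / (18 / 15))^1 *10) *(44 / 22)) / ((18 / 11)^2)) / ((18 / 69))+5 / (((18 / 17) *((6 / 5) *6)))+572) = -4350672 / 3478879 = -1.25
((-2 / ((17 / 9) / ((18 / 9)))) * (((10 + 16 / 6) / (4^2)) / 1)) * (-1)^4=-1.68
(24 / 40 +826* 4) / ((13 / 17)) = 21607 / 5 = 4321.40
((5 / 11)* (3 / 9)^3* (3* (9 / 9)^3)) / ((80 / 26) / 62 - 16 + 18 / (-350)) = -352625 / 111724173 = -0.00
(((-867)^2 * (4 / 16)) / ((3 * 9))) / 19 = 83521 / 228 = 366.32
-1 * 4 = -4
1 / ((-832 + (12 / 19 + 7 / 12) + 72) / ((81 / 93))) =-6156 / 5363093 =-0.00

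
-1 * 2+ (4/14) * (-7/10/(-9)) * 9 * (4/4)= -9/5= -1.80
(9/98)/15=3/490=0.01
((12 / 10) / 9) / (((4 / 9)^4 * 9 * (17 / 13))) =3159 / 10880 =0.29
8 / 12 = 2 / 3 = 0.67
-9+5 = -4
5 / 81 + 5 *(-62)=-25105 / 81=-309.94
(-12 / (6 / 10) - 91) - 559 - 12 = -682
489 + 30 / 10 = 492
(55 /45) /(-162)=-0.01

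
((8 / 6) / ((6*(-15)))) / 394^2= -1 / 10478430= -0.00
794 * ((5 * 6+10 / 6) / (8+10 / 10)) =2793.70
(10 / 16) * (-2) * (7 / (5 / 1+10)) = -7 / 12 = -0.58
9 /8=1.12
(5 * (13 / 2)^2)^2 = 714025 / 16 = 44626.56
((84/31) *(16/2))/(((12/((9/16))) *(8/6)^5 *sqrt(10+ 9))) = 15309 *sqrt(19)/1206272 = 0.06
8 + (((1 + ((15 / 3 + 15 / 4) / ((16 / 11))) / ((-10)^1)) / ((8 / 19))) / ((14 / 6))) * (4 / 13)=189275 / 23296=8.12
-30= -30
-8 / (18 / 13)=-52 / 9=-5.78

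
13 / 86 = 0.15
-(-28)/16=7/4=1.75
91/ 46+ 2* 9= 19.98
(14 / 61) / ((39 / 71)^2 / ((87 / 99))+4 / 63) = 128938698 / 228561815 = 0.56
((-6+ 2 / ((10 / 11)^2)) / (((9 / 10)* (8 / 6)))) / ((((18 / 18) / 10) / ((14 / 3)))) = -1253 / 9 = -139.22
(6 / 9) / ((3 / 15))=3.33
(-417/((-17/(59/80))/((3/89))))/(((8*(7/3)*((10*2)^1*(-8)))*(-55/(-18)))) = -1992843/29824256000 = -0.00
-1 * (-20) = 20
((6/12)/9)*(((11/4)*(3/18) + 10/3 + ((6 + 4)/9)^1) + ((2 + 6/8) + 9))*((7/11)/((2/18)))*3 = 763/48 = 15.90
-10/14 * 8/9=-40/63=-0.63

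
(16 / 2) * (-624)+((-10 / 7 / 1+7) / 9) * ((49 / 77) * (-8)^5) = -590720 / 33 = -17900.61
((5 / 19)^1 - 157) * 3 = -8934 / 19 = -470.21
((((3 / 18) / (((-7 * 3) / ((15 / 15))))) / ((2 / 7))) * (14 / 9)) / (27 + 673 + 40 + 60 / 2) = -1 / 17820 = -0.00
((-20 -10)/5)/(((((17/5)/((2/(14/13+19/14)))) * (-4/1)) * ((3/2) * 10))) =182/7531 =0.02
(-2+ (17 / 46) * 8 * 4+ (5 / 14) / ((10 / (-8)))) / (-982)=-768 / 79051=-0.01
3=3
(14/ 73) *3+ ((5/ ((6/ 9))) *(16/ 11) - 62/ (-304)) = 1426637/ 122056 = 11.69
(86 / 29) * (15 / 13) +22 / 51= 3.85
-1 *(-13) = 13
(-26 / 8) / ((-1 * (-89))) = -13 / 356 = -0.04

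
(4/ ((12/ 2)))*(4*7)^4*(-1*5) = -6146560/ 3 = -2048853.33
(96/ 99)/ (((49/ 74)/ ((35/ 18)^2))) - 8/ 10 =63308/ 13365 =4.74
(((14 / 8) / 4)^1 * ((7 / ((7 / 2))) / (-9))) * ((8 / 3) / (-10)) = 7 / 270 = 0.03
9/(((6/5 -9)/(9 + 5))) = -210/13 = -16.15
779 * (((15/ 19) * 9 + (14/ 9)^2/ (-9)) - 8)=-660797/ 729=-906.44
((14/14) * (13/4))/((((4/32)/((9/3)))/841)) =65598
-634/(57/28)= -17752/57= -311.44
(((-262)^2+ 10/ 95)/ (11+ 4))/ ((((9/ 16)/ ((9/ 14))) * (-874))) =-75608/ 12635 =-5.98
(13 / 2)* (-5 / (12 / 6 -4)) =65 / 4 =16.25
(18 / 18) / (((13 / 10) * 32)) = 5 / 208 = 0.02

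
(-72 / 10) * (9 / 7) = -324 / 35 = -9.26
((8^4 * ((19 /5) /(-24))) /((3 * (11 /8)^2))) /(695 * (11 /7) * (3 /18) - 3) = -8716288 /13646985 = -0.64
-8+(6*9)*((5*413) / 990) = 104.64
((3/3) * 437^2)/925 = 190969/925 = 206.45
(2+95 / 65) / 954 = 5 / 1378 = 0.00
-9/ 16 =-0.56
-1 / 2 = -0.50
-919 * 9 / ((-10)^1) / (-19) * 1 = -8271 / 190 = -43.53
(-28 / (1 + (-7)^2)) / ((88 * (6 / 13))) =-91 / 6600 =-0.01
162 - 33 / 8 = 1263 / 8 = 157.88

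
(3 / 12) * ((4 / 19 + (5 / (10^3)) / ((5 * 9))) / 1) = 36019 / 684000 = 0.05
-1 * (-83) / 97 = 83 / 97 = 0.86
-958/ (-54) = 479/ 27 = 17.74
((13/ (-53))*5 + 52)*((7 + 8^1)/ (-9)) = -4485/ 53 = -84.62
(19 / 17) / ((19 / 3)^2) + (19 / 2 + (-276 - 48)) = -203149 / 646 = -314.47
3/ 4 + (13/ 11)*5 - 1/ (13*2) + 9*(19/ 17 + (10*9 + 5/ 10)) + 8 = 8160181/ 9724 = 839.18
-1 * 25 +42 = 17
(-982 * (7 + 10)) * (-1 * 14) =233716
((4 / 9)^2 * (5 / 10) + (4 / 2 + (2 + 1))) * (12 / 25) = 1652 / 675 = 2.45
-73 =-73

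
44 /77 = 4 /7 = 0.57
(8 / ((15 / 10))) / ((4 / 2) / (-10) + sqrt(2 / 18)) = 40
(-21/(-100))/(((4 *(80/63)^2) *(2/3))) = 250047/5120000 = 0.05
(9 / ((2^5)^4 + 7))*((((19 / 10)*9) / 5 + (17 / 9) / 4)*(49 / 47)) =171647 / 4928340100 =0.00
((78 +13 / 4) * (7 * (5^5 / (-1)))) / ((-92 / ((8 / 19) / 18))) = 7109375 / 15732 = 451.91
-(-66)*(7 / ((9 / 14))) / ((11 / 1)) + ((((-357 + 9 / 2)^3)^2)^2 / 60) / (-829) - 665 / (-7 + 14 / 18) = -73995221575368133002722290.00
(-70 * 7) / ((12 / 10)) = -1225 / 3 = -408.33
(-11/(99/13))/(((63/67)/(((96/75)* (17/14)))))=-236912/99225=-2.39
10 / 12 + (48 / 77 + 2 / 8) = 1577 / 924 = 1.71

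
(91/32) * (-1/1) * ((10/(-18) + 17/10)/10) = -9373/28800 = -0.33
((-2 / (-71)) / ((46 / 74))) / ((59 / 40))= 2960 / 96347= 0.03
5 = 5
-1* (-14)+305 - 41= 278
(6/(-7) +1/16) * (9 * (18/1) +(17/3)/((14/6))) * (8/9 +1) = -1741463/7056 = -246.81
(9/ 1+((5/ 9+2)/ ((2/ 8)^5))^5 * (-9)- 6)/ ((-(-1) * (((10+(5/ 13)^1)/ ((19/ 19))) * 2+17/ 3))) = -94206813793393275836537/ 2254797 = -41780618740131939.08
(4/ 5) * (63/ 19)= 252/ 95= 2.65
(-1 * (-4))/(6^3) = 1/54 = 0.02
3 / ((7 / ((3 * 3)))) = 27 / 7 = 3.86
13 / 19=0.68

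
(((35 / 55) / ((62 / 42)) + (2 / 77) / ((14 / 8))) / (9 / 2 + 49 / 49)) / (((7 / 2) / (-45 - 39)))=-357648 / 183799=-1.95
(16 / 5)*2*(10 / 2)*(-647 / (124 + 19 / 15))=-310560 / 1879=-165.28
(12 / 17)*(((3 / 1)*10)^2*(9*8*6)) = 4665600 / 17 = 274447.06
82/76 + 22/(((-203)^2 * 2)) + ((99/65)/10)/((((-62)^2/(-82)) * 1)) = 1052472300261/978165670300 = 1.08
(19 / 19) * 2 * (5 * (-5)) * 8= -400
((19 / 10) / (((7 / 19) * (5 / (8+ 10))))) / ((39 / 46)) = 49818 / 2275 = 21.90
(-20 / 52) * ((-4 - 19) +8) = 75 / 13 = 5.77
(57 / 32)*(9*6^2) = 4617 / 8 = 577.12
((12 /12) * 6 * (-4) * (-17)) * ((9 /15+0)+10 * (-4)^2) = 327624 /5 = 65524.80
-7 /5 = -1.40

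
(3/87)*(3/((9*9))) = 1/783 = 0.00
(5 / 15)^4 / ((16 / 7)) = 7 / 1296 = 0.01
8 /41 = 0.20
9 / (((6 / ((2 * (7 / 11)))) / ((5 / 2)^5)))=65625 / 352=186.43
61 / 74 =0.82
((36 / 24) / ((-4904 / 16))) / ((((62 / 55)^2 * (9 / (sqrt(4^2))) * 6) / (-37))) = 111925 / 10603674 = 0.01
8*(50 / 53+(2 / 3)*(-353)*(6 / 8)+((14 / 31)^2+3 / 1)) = -70227500 / 50933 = -1378.82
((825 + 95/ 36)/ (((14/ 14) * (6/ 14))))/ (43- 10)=208565/ 3564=58.52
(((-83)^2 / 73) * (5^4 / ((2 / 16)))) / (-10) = -3444500 / 73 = -47184.93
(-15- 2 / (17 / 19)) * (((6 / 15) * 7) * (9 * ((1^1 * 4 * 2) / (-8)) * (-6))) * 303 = -67116924 / 85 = -789610.87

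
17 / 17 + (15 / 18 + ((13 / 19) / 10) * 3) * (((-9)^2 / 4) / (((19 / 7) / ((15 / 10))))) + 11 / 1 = 42639 / 1805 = 23.62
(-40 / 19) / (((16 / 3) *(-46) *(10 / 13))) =39 / 3496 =0.01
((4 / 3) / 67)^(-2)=40401 / 16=2525.06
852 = 852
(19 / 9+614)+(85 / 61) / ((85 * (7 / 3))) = 2367742 / 3843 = 616.12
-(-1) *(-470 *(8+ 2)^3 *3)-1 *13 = -1410013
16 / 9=1.78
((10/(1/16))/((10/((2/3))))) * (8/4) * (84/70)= 128/5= 25.60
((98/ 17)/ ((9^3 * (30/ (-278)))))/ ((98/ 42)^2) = -278/ 20655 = -0.01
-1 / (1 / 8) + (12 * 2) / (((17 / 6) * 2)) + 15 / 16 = -769 / 272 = -2.83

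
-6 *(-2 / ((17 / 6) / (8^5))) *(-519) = -1224474624 / 17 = -72027919.06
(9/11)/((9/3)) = 3/11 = 0.27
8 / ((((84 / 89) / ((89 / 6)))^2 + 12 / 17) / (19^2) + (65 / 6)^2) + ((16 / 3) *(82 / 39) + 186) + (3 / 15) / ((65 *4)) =197.28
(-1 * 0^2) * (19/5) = 0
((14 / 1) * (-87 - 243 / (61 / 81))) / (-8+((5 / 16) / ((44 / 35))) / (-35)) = 82100480 / 114619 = 716.29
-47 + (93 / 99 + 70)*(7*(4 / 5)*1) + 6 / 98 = 2832352 / 8085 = 350.32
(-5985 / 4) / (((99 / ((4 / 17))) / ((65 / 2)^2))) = -2809625 / 748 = -3756.18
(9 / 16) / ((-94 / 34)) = -0.20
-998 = -998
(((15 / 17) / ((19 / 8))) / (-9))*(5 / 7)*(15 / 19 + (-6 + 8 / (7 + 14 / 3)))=2360 / 17689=0.13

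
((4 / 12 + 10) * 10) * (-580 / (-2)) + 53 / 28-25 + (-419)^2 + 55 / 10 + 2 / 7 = 17262869 / 84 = 205510.35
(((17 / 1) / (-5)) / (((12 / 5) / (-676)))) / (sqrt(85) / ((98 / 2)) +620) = 855361052 / 553766589 - 140777*sqrt(85) / 2768832945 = 1.54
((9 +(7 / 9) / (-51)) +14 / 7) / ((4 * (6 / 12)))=2521 / 459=5.49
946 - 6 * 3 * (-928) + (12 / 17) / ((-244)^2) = 4465944203 / 253028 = 17650.00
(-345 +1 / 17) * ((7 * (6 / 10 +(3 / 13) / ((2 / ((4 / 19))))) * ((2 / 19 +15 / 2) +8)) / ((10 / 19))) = -4691817186 / 104975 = -44694.61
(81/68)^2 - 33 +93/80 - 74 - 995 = -12709279/11560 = -1099.42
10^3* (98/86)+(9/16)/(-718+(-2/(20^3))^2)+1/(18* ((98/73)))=47286292670360041/41494655996388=1139.58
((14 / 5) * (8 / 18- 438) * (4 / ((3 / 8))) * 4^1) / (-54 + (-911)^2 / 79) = -557494784 / 111463425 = -5.00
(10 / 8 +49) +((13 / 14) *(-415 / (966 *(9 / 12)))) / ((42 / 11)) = 42694913 / 852012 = 50.11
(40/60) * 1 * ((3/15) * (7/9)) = 14/135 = 0.10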